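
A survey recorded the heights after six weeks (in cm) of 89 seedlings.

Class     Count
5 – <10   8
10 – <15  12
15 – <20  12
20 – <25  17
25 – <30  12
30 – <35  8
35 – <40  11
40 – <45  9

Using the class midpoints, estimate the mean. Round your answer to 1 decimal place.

24.6

Midpoints: 7.5, 12.5, 17.5, 22.5, 27.5, 32.5, 37.5, 42.5
Σfm = 8×7.5 + 12×12.5 + 12×17.5 + 17×22.5 + 12×27.5 + 8×32.5 + 11×37.5 + 9×42.5 = 2187.5
n = Σf = 89
Mean = 2187.5 / 89 = 24.5787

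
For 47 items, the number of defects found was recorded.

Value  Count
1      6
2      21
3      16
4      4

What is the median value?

Cumulative frequencies: 6, 27, 43, 47
n = 47, so the median is the value in position (n+1)/2 = 24.
Position 24 falls at value 2.

2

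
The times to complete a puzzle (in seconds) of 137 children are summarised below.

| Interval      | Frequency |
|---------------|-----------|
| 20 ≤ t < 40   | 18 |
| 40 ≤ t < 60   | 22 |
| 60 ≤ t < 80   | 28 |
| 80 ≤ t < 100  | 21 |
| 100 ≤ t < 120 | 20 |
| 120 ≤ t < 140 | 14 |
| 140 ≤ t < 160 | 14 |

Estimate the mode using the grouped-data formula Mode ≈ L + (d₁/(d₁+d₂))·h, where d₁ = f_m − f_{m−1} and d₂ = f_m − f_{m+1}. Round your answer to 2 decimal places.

Modal class: 60 ≤ t < 80 (highest frequency 28).
d₁ = 28 − 22 = 6, d₂ = 28 − 21 = 7
Mode ≈ 60 + (6/(6+7)) × 20 = 60 + 9.2308 = 69.2308

69.23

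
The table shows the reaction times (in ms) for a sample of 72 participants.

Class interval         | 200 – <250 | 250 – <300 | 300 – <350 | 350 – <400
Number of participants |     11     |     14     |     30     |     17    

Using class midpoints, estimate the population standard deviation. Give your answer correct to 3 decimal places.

Midpoints: 225, 275, 325, 375
n = 72, Σfm = 22450, mean = 311.8056
Σfm² = 7175000
Σf(m − x̄)² = Σfm² − (Σfm)²/n = 7175000 − 22450²/72 = 174965.2778
Population variance = 174965.2778 / 72 = 2430.0733
Standard deviation = √2430.0733 = 49.2958

49.296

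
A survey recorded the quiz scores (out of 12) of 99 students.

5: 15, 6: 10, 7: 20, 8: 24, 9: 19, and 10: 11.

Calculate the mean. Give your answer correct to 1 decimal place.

7.6

Values: 5, 6, 7, 8, 9, 10
Σfx = 15×5 + 10×6 + 20×7 + 24×8 + 19×9 + 11×10 = 748
n = Σf = 99
Mean = 748 / 99 = 7.5556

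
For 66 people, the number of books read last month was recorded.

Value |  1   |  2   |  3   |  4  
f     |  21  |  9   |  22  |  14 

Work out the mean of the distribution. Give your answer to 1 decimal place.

2.4

Values: 1, 2, 3, 4
Σfx = 21×1 + 9×2 + 22×3 + 14×4 = 161
n = Σf = 66
Mean = 161 / 66 = 2.4394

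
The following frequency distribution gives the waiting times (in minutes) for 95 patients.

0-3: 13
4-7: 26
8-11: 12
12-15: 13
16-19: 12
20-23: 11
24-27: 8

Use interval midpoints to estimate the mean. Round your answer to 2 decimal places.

Midpoints: 1.5, 5.5, 9.5, 13.5, 17.5, 21.5, 25.5
Σfm = 13×1.5 + 26×5.5 + 12×9.5 + 13×13.5 + 12×17.5 + 11×21.5 + 8×25.5 = 1102.5
n = Σf = 95
Mean = 1102.5 / 95 = 11.6053

11.61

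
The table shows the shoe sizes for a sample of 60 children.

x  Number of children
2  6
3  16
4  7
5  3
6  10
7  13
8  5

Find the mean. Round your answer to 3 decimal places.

Values: 2, 3, 4, 5, 6, 7, 8
Σfx = 6×2 + 16×3 + 7×4 + 3×5 + 10×6 + 13×7 + 5×8 = 294
n = Σf = 60
Mean = 294 / 60 = 4.9000

4.900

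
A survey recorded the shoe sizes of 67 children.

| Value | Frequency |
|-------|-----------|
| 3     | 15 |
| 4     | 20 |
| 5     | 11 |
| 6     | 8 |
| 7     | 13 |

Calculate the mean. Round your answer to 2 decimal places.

4.76

Values: 3, 4, 5, 6, 7
Σfx = 15×3 + 20×4 + 11×5 + 8×6 + 13×7 = 319
n = Σf = 67
Mean = 319 / 67 = 4.7612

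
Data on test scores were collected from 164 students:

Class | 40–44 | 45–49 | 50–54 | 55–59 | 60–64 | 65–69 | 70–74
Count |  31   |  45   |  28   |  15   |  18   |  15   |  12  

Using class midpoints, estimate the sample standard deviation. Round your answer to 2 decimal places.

Midpoints: 42, 47, 52, 57, 62, 67, 72
n = 164, Σfm = 8713, mean = 53.1280
Σfm² = 477271
Σf(m − x̄)² = Σfm² − (Σfm)²/n = 477271 − 8713²/164 = 14366.3110
Sample variance = 14366.3110 / 163 = 88.1369
Standard deviation = √88.1369 = 9.3881

9.39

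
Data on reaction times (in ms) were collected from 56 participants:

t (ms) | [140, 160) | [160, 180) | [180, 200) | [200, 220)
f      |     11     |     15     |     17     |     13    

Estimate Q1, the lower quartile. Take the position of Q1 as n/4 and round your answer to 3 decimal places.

Cumulative frequencies: 11, 26, 43, 56
n = 56; position = n/4 = 14.
This falls in the class [160, 180): L = 160, F = 11, f = 15, h = 20.
Lower quartile ≈ 160 + ((14 − 11) / 15) × 20 = 164.0000

164.000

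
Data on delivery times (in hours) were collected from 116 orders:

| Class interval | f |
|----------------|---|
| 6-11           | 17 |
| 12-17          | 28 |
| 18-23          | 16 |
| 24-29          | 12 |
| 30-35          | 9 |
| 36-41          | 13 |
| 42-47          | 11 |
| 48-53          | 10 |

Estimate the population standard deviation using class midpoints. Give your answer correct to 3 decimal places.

Midpoints: 8.5, 14.5, 20.5, 26.5, 32.5, 38.5, 44.5, 50.5
n = 116, Σfm = 2984, mean = 25.7241
Σfm² = 98327
Σf(m − x̄)² = Σfm² − (Σfm)²/n = 98327 − 2984²/116 = 21566.1724
Population variance = 21566.1724 / 116 = 185.9153
Standard deviation = √185.9153 = 13.6351

13.635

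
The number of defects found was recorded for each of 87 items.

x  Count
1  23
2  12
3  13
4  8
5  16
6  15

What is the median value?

Cumulative frequencies: 23, 35, 48, 56, 72, 87
n = 87, so the median is the value in position (n+1)/2 = 44.
Position 44 falls at value 3.

3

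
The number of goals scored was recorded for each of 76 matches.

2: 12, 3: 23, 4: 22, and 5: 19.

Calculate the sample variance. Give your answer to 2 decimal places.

Values: 2, 3, 4, 5
n = 76, Σfx = 276, mean = 3.6316
Σfx² = 1082
Σf(x − x̄)² = Σfx² − (Σfx)²/n = 1082 − 276²/76 = 79.6842
Sample variance = 79.6842 / 75 = 1.0625

1.06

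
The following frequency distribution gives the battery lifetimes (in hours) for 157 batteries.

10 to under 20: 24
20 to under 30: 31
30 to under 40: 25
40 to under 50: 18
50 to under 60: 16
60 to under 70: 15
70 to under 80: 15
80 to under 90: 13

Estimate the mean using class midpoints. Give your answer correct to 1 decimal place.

44.0

Midpoints: 15, 25, 35, 45, 55, 65, 75, 85
Σfm = 24×15 + 31×25 + 25×35 + 18×45 + 16×55 + 15×65 + 15×75 + 13×85 = 6905
n = Σf = 157
Mean = 6905 / 157 = 43.9809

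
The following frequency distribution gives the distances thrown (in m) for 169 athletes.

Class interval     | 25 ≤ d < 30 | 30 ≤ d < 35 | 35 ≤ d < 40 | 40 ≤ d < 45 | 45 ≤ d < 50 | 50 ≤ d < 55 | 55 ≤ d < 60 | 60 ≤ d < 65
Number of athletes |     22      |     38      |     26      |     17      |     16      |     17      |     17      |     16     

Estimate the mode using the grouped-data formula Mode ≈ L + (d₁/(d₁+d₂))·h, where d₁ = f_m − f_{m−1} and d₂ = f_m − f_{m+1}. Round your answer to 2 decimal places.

Modal class: 30 ≤ d < 35 (highest frequency 38).
d₁ = 38 − 22 = 16, d₂ = 38 − 26 = 12
Mode ≈ 30 + (16/(16+12)) × 5 = 30 + 2.8571 = 32.8571

32.86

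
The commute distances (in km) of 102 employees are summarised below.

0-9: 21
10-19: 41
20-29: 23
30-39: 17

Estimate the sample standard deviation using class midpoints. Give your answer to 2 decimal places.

9.92

Midpoints: 4.5, 14.5, 24.5, 34.5
n = 102, Σfm = 1839, mean = 18.0294
Σfm² = 43085.5
Σf(m − x̄)² = Σfm² − (Σfm)²/n = 43085.5 − 1839²/102 = 9929.4118
Sample variance = 9929.4118 / 101 = 98.3110
Standard deviation = √98.3110 = 9.9152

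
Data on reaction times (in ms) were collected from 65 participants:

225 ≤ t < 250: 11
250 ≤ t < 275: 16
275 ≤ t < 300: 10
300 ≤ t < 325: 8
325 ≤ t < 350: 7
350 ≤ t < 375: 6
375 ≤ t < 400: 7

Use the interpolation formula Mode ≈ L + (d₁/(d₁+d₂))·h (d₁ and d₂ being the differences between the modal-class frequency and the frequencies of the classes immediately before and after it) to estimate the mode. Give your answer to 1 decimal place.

Modal class: 250 ≤ t < 275 (highest frequency 16).
d₁ = 16 − 11 = 5, d₂ = 16 − 10 = 6
Mode ≈ 250 + (5/(5+6)) × 25 = 250 + 11.3636 = 261.3636

261.4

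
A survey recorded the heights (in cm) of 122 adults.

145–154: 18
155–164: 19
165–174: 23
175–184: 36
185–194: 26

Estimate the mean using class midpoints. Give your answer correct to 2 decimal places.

172.20

Midpoints: 149.5, 159.5, 169.5, 179.5, 189.5
Σfm = 18×149.5 + 19×159.5 + 23×169.5 + 36×179.5 + 26×189.5 = 21009
n = Σf = 122
Mean = 21009 / 122 = 172.2049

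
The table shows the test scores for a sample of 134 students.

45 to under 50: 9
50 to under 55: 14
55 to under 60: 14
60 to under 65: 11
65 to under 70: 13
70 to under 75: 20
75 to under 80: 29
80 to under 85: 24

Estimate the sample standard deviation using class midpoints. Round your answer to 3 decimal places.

11.313

Midpoints: 47.5, 52.5, 57.5, 62.5, 67.5, 72.5, 77.5, 82.5
n = 134, Σfm = 9210, mean = 68.7313
Σfm² = 650037.5
Σf(m − x̄)² = Σfm² − (Σfm)²/n = 650037.5 − 9210²/134 = 17021.8284
Sample variance = 17021.8284 / 133 = 127.9837
Standard deviation = √127.9837 = 11.3130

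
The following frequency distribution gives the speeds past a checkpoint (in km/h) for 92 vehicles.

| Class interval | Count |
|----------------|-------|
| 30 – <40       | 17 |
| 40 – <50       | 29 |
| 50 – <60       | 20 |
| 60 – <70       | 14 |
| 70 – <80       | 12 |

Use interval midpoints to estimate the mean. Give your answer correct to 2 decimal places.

52.28

Midpoints: 35, 45, 55, 65, 75
Σfm = 17×35 + 29×45 + 20×55 + 14×65 + 12×75 = 4810
n = Σf = 92
Mean = 4810 / 92 = 52.2826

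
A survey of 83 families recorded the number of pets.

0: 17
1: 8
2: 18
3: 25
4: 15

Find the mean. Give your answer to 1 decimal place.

2.2

Values: 0, 1, 2, 3, 4
Σfx = 17×0 + 8×1 + 18×2 + 25×3 + 15×4 = 179
n = Σf = 83
Mean = 179 / 83 = 2.1566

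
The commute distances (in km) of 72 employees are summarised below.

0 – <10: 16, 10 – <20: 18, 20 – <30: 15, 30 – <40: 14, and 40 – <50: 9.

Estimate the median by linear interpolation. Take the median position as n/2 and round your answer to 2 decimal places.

Cumulative frequencies: 16, 34, 49, 63, 72
n = 72; position = n/2 = 36.
This falls in the class 20 – <30: L = 20, F = 34, f = 15, h = 10.
Median ≈ 20 + ((36 − 34) / 15) × 10 = 21.3333

21.33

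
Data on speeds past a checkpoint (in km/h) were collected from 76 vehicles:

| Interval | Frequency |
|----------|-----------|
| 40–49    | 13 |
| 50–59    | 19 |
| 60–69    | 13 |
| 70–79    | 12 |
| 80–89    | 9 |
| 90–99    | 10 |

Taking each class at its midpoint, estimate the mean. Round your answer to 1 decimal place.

66.5

Midpoints: 44.5, 54.5, 64.5, 74.5, 84.5, 94.5
Σfm = 13×44.5 + 19×54.5 + 13×64.5 + 12×74.5 + 9×84.5 + 10×94.5 = 5052
n = Σf = 76
Mean = 5052 / 76 = 66.4737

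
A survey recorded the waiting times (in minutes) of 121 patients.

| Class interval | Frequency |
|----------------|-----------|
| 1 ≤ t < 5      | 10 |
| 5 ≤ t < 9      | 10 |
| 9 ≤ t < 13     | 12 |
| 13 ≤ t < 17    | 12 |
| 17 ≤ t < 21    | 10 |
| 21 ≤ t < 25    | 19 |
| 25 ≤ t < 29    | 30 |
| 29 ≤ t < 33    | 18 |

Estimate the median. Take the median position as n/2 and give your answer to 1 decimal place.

22.4

Cumulative frequencies: 10, 20, 32, 44, 54, 73, 103, 121
n = 121; position = n/2 = 60.5.
This falls in the class 21 ≤ t < 25: L = 21, F = 54, f = 19, h = 4.
Median ≈ 21 + ((60.5 − 54) / 19) × 4 = 22.3684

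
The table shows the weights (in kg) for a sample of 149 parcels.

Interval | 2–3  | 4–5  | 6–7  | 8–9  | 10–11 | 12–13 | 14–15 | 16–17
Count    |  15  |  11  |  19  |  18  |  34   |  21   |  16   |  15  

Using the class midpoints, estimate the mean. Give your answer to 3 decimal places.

Midpoints: 2.5, 4.5, 6.5, 8.5, 10.5, 12.5, 14.5, 16.5
Σfm = 15×2.5 + 11×4.5 + 19×6.5 + 18×8.5 + 34×10.5 + 21×12.5 + 16×14.5 + 15×16.5 = 1462.5
n = Σf = 149
Mean = 1462.5 / 149 = 9.8154

9.815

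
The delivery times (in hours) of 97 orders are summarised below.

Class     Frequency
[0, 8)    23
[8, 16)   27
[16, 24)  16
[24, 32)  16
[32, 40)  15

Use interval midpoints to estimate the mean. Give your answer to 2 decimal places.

Midpoints: 4, 12, 20, 28, 36
Σfm = 23×4 + 27×12 + 16×20 + 16×28 + 15×36 = 1724
n = Σf = 97
Mean = 1724 / 97 = 17.7732

17.77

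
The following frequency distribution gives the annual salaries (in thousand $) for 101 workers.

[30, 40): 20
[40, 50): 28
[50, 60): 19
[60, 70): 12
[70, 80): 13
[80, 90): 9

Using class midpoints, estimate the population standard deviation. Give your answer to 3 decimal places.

15.824

Midpoints: 35, 45, 55, 65, 75, 85
n = 101, Σfm = 5525, mean = 54.7030
Σfm² = 327525
Σf(m − x̄)² = Σfm² − (Σfm)²/n = 327525 − 5525²/101 = 25291.0891
Population variance = 25291.0891 / 101 = 250.4068
Standard deviation = √250.4068 = 15.8242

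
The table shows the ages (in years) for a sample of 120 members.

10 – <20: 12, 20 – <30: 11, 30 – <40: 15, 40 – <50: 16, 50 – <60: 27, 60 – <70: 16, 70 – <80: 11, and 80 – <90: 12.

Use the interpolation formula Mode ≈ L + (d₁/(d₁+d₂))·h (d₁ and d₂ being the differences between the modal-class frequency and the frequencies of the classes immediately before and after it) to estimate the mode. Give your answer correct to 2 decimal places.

Modal class: 50 – <60 (highest frequency 27).
d₁ = 27 − 16 = 11, d₂ = 27 − 16 = 11
Mode ≈ 50 + (11/(11+11)) × 10 = 50 + 5.0000 = 55.0000

55.00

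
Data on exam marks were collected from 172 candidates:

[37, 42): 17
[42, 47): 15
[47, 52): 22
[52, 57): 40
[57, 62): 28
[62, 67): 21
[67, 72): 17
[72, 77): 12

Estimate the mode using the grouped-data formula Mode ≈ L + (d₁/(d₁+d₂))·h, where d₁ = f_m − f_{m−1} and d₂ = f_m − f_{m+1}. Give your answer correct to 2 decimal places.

55.00

Modal class: [52, 57) (highest frequency 40).
d₁ = 40 − 22 = 18, d₂ = 40 − 28 = 12
Mode ≈ 52 + (18/(18+12)) × 5 = 52 + 3.0000 = 55.0000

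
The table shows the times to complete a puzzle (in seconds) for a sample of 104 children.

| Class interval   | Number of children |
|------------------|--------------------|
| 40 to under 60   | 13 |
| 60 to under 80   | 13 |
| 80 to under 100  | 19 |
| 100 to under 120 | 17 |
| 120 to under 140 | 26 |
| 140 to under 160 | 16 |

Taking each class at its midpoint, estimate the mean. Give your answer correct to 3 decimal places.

105.000

Midpoints: 50, 70, 90, 110, 130, 150
Σfm = 13×50 + 13×70 + 19×90 + 17×110 + 26×130 + 16×150 = 10920
n = Σf = 104
Mean = 10920 / 104 = 105.0000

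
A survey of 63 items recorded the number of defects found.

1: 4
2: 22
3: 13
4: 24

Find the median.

Cumulative frequencies: 4, 26, 39, 63
n = 63, so the median is the value in position (n+1)/2 = 32.
Position 32 falls at value 3.

3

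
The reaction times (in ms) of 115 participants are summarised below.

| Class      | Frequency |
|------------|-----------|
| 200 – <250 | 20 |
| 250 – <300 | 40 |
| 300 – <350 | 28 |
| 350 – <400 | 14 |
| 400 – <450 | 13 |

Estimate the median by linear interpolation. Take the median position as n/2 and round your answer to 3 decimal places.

Cumulative frequencies: 20, 60, 88, 102, 115
n = 115; position = n/2 = 57.5.
This falls in the class 250 – <300: L = 250, F = 20, f = 40, h = 50.
Median ≈ 250 + ((57.5 − 20) / 40) × 50 = 296.8750

296.875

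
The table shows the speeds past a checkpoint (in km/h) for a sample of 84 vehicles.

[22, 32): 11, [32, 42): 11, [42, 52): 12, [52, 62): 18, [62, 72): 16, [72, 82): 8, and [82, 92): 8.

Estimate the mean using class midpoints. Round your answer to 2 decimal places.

Midpoints: 27, 37, 47, 57, 67, 77, 87
Σfm = 11×27 + 11×37 + 12×47 + 18×57 + 16×67 + 8×77 + 8×87 = 4678
n = Σf = 84
Mean = 4678 / 84 = 55.6905

55.69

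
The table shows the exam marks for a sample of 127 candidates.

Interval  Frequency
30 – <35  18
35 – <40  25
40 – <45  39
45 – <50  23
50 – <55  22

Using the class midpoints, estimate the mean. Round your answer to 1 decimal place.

Midpoints: 32.5, 37.5, 42.5, 47.5, 52.5
Σfm = 18×32.5 + 25×37.5 + 39×42.5 + 23×47.5 + 22×52.5 = 5427.5
n = Σf = 127
Mean = 5427.5 / 127 = 42.7362

42.7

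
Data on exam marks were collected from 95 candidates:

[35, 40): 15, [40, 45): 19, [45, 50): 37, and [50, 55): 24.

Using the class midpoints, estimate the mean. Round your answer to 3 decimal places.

Midpoints: 37.5, 42.5, 47.5, 52.5
Σfm = 15×37.5 + 19×42.5 + 37×47.5 + 24×52.5 = 4387.5
n = Σf = 95
Mean = 4387.5 / 95 = 46.1842

46.184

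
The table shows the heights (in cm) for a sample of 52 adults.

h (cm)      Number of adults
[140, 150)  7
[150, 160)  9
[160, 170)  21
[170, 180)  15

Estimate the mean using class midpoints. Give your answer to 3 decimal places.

Midpoints: 145, 155, 165, 175
Σfm = 7×145 + 9×155 + 21×165 + 15×175 = 8500
n = Σf = 52
Mean = 8500 / 52 = 163.4615

163.462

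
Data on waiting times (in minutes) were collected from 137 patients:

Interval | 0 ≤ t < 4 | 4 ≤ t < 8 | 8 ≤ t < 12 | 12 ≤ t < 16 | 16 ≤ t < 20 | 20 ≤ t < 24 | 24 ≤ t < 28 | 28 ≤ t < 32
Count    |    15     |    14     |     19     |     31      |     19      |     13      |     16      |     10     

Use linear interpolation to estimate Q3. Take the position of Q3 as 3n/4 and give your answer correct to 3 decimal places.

Cumulative frequencies: 15, 29, 48, 79, 98, 111, 127, 137
n = 137; position = 3n/4 = 102.75.
This falls in the class 20 ≤ t < 24: L = 20, F = 98, f = 13, h = 4.
Upper quartile ≈ 20 + ((102.75 − 98) / 13) × 4 = 21.4615

21.462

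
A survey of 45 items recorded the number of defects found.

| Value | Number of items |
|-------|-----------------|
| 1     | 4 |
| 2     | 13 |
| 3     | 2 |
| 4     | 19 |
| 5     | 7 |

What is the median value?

Cumulative frequencies: 4, 17, 19, 38, 45
n = 45, so the median is the value in position (n+1)/2 = 23.
Position 23 falls at value 4.

4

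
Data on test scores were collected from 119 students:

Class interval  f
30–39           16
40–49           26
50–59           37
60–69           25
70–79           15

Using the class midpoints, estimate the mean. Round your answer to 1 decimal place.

54.2

Midpoints: 34.5, 44.5, 54.5, 64.5, 74.5
Σfm = 16×34.5 + 26×44.5 + 37×54.5 + 25×64.5 + 15×74.5 = 6455.5
n = Σf = 119
Mean = 6455.5 / 119 = 54.2479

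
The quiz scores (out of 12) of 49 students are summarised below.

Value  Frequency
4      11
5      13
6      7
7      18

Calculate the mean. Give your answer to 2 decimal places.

5.65

Values: 4, 5, 6, 7
Σfx = 11×4 + 13×5 + 7×6 + 18×7 = 277
n = Σf = 49
Mean = 277 / 49 = 5.6531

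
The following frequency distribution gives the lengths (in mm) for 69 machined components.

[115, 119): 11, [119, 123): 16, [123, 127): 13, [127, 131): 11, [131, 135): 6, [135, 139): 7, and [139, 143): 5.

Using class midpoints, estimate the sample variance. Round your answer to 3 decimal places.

53.695

Midpoints: 117, 121, 125, 129, 133, 137, 141
n = 69, Σfm = 8729, mean = 126.5072
Σfm² = 1107933
Σf(m − x̄)² = Σfm² − (Σfm)²/n = 1107933 − 8729²/69 = 3651.2464
Sample variance = 3651.2464 / 68 = 53.6948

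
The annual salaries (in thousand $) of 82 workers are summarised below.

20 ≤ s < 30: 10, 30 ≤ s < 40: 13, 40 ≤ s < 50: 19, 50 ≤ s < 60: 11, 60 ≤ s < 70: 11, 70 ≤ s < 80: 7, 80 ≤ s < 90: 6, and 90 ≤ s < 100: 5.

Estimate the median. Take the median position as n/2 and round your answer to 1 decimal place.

49.5

Cumulative frequencies: 10, 23, 42, 53, 64, 71, 77, 82
n = 82; position = n/2 = 41.
This falls in the class 40 ≤ s < 50: L = 40, F = 23, f = 19, h = 10.
Median ≈ 40 + ((41 − 23) / 19) × 10 = 49.4737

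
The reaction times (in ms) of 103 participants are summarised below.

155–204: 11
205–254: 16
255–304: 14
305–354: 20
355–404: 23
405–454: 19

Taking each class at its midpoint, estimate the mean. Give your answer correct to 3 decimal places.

Midpoints: 179.5, 229.5, 279.5, 329.5, 379.5, 429.5
Σfm = 11×179.5 + 16×229.5 + 14×279.5 + 20×329.5 + 23×379.5 + 19×429.5 = 33038.5
n = Σf = 103
Mean = 33038.5 / 103 = 320.7621

320.762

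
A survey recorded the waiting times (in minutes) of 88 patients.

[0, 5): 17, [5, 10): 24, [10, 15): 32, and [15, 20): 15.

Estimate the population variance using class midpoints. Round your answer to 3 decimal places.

Midpoints: 2.5, 7.5, 12.5, 17.5
n = 88, Σfm = 885, mean = 10.0568
Σfm² = 11050
Σf(m − x̄)² = Σfm² − (Σfm)²/n = 11050 − 885²/88 = 2149.7159
Population variance = 2149.7159 / 88 = 24.4286

24.429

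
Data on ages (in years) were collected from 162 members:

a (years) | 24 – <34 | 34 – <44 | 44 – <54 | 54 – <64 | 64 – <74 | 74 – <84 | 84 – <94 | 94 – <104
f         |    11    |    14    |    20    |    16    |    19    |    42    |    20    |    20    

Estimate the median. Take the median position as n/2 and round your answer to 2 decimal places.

Cumulative frequencies: 11, 25, 45, 61, 80, 122, 142, 162
n = 162; position = n/2 = 81.
This falls in the class 74 – <84: L = 74, F = 80, f = 42, h = 10.
Median ≈ 74 + ((81 − 80) / 42) × 10 = 74.2381

74.24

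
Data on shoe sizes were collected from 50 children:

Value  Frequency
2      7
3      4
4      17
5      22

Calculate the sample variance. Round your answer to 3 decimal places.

Values: 2, 3, 4, 5
n = 50, Σfx = 204, mean = 4.0800
Σfx² = 886
Σf(x − x̄)² = Σfx² − (Σfx)²/n = 886 − 204²/50 = 53.6800
Sample variance = 53.6800 / 49 = 1.0955

1.096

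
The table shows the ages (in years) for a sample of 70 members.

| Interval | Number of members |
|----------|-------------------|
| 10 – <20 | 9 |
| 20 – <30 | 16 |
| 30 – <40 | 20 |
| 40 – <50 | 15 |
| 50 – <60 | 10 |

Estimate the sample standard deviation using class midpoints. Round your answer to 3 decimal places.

Midpoints: 15, 25, 35, 45, 55
n = 70, Σfm = 2460, mean = 35.1429
Σfm² = 97150
Σf(m − x̄)² = Σfm² − (Σfm)²/n = 97150 − 2460²/70 = 10698.5714
Sample variance = 10698.5714 / 69 = 155.0518
Standard deviation = √155.0518 = 12.4520

12.452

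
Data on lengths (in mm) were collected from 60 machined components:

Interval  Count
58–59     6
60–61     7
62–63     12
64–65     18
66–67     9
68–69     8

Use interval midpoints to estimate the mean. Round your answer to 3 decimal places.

Midpoints: 58.5, 60.5, 62.5, 64.5, 66.5, 68.5
Σfm = 6×58.5 + 7×60.5 + 12×62.5 + 18×64.5 + 9×66.5 + 8×68.5 = 3832
n = Σf = 60
Mean = 3832 / 60 = 63.8667

63.867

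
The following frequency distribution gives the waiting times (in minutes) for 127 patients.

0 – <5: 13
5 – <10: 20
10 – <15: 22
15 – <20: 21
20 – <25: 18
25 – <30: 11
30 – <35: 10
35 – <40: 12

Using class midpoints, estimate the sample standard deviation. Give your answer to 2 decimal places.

Midpoints: 2.5, 7.5, 12.5, 17.5, 22.5, 27.5, 32.5, 37.5
n = 127, Σfm = 2307.5, mean = 18.1693
Σfm² = 55943.75
Σf(m − x̄)² = Σfm² − (Σfm)²/n = 55943.75 − 2307.5²/127 = 14018.1102
Sample variance = 14018.1102 / 126 = 111.2548
Standard deviation = √111.2548 = 10.5477

10.55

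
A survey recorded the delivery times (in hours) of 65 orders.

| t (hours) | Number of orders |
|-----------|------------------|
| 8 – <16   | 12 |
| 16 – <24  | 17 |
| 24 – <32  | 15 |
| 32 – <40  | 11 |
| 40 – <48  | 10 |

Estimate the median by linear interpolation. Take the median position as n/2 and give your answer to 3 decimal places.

25.867

Cumulative frequencies: 12, 29, 44, 55, 65
n = 65; position = n/2 = 32.5.
This falls in the class 24 – <32: L = 24, F = 29, f = 15, h = 8.
Median ≈ 24 + ((32.5 − 29) / 15) × 8 = 25.8667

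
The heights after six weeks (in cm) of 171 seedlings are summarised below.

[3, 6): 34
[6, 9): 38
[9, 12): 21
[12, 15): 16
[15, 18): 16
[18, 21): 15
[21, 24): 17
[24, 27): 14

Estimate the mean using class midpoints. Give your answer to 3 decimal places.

12.693

Midpoints: 4.5, 7.5, 10.5, 13.5, 16.5, 19.5, 22.5, 25.5
Σfm = 34×4.5 + 38×7.5 + 21×10.5 + 16×13.5 + 16×16.5 + 15×19.5 + 17×22.5 + 14×25.5 = 2170.5
n = Σf = 171
Mean = 2170.5 / 171 = 12.6930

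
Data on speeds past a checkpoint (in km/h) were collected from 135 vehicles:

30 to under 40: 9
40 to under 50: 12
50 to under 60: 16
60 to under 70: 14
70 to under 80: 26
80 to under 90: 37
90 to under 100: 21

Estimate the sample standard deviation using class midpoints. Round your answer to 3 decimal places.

Midpoints: 35, 45, 55, 65, 75, 85, 95
n = 135, Σfm = 9735, mean = 72.1111
Σfm² = 745975
Σf(m − x̄)² = Σfm² − (Σfm)²/n = 745975 − 9735²/135 = 43973.3333
Sample variance = 43973.3333 / 134 = 328.1592
Standard deviation = √328.1592 = 18.1152

18.115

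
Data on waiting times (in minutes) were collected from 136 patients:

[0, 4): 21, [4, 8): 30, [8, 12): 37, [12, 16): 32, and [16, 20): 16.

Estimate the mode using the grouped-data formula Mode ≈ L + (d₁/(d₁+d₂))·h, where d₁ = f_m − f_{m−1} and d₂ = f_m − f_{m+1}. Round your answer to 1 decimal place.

Modal class: [8, 12) (highest frequency 37).
d₁ = 37 − 30 = 7, d₂ = 37 − 32 = 5
Mode ≈ 8 + (7/(7+5)) × 4 = 8 + 2.3333 = 10.3333

10.3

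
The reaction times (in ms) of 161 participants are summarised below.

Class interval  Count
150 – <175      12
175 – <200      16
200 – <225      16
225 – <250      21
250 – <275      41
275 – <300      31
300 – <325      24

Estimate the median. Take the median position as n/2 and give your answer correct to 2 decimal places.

Cumulative frequencies: 12, 28, 44, 65, 106, 137, 161
n = 161; position = n/2 = 80.5.
This falls in the class 250 – <275: L = 250, F = 65, f = 41, h = 25.
Median ≈ 250 + ((80.5 − 65) / 41) × 25 = 259.4512

259.45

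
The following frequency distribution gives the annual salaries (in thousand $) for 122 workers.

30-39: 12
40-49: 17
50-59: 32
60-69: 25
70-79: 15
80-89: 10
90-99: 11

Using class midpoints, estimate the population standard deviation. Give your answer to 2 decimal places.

17.00

Midpoints: 34.5, 44.5, 54.5, 64.5, 74.5, 84.5, 94.5
n = 122, Σfm = 7529, mean = 61.7131
Σfm² = 499890.5
Σf(m − x̄)² = Σfm² − (Σfm)²/n = 499890.5 − 7529²/122 = 35252.4590
Population variance = 35252.4590 / 122 = 288.9546
Standard deviation = √288.9546 = 16.9987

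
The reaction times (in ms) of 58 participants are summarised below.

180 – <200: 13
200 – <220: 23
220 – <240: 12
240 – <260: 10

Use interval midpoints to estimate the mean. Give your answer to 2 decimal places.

Midpoints: 190, 210, 230, 250
Σfm = 13×190 + 23×210 + 12×230 + 10×250 = 12560
n = Σf = 58
Mean = 12560 / 58 = 216.5517

216.55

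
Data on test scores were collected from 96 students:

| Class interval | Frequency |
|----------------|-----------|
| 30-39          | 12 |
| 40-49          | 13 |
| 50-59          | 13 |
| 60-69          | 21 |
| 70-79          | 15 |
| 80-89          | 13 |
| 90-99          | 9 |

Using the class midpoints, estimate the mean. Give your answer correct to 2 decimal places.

63.77

Midpoints: 34.5, 44.5, 54.5, 64.5, 74.5, 84.5, 94.5
Σfm = 12×34.5 + 13×44.5 + 13×54.5 + 21×64.5 + 15×74.5 + 13×84.5 + 9×94.5 = 6122
n = Σf = 96
Mean = 6122 / 96 = 63.7708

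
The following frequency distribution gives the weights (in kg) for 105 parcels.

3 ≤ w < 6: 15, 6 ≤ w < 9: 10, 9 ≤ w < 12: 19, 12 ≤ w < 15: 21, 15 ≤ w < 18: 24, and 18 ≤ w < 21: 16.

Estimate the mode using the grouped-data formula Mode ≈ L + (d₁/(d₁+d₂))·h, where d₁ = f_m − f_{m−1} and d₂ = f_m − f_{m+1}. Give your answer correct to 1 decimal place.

15.8

Modal class: 15 ≤ w < 18 (highest frequency 24).
d₁ = 24 − 21 = 3, d₂ = 24 − 16 = 8
Mode ≈ 15 + (3/(3+8)) × 3 = 15 + 0.8182 = 15.8182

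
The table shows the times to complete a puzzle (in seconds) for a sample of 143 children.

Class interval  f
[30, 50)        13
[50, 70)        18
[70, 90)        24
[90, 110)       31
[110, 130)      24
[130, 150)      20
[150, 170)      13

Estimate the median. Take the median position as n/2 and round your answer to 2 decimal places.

100.65

Cumulative frequencies: 13, 31, 55, 86, 110, 130, 143
n = 143; position = n/2 = 71.5.
This falls in the class [90, 110): L = 90, F = 55, f = 31, h = 20.
Median ≈ 90 + ((71.5 − 55) / 31) × 20 = 100.6452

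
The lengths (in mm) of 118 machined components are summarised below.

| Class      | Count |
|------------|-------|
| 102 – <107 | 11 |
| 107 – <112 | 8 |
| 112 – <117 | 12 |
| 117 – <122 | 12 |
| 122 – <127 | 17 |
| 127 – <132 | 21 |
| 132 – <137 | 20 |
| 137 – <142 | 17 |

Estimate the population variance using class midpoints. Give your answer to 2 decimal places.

118.95

Midpoints: 104.5, 109.5, 114.5, 119.5, 124.5, 129.5, 134.5, 139.5
n = 118, Σfm = 14731, mean = 124.8390
Σfm² = 1853039.5
Σf(m − x̄)² = Σfm² − (Σfm)²/n = 1853039.5 − 14731²/118 = 14036.4407
Population variance = 14036.4407 / 118 = 118.9529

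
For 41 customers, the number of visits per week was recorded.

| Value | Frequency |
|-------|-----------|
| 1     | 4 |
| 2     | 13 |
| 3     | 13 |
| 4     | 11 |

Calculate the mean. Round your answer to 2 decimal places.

Values: 1, 2, 3, 4
Σfx = 4×1 + 13×2 + 13×3 + 11×4 = 113
n = Σf = 41
Mean = 113 / 41 = 2.7561

2.76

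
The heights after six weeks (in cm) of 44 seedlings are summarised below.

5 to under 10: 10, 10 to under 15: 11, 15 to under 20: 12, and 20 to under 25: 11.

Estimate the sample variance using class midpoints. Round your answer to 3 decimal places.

Midpoints: 7.5, 12.5, 17.5, 22.5
n = 44, Σfm = 670, mean = 15.2273
Σfm² = 11525
Σf(m − x̄)² = Σfm² − (Σfm)²/n = 11525 − 670²/44 = 1322.7273
Sample variance = 1322.7273 / 43 = 30.7611

30.761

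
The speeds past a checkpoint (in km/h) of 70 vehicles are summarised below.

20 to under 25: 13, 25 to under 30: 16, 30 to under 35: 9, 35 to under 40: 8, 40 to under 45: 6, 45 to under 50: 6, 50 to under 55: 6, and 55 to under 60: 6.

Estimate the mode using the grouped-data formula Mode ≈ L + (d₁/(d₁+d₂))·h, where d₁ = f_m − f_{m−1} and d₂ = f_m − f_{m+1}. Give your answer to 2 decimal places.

26.50

Modal class: 25 to under 30 (highest frequency 16).
d₁ = 16 − 13 = 3, d₂ = 16 − 9 = 7
Mode ≈ 25 + (3/(3+7)) × 5 = 25 + 1.5000 = 26.5000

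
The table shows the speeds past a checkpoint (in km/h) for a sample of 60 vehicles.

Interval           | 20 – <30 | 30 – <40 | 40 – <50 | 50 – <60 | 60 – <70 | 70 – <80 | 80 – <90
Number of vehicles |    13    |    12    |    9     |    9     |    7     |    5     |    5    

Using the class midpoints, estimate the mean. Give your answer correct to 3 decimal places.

48.333

Midpoints: 25, 35, 45, 55, 65, 75, 85
Σfm = 13×25 + 12×35 + 9×45 + 9×55 + 7×65 + 5×75 + 5×85 = 2900
n = Σf = 60
Mean = 2900 / 60 = 48.3333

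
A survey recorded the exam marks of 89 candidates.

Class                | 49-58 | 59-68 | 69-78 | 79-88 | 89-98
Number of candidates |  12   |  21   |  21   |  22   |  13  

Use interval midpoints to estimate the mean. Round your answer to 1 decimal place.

73.8

Midpoints: 53.5, 63.5, 73.5, 83.5, 93.5
Σfm = 12×53.5 + 21×63.5 + 21×73.5 + 22×83.5 + 13×93.5 = 6571.5
n = Σf = 89
Mean = 6571.5 / 89 = 73.8371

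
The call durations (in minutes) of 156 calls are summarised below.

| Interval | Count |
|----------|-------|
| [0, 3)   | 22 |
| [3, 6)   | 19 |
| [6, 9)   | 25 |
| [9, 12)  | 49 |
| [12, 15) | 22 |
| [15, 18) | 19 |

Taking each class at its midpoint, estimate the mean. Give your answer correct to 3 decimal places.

9.173

Midpoints: 1.5, 4.5, 7.5, 10.5, 13.5, 16.5
Σfm = 22×1.5 + 19×4.5 + 25×7.5 + 49×10.5 + 22×13.5 + 19×16.5 = 1431
n = Σf = 156
Mean = 1431 / 156 = 9.1731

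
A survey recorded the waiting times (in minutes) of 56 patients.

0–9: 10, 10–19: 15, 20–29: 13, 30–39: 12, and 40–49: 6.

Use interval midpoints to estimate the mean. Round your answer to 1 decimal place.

Midpoints: 4.5, 14.5, 24.5, 34.5, 44.5
Σfm = 10×4.5 + 15×14.5 + 13×24.5 + 12×34.5 + 6×44.5 = 1262
n = Σf = 56
Mean = 1262 / 56 = 22.5357

22.5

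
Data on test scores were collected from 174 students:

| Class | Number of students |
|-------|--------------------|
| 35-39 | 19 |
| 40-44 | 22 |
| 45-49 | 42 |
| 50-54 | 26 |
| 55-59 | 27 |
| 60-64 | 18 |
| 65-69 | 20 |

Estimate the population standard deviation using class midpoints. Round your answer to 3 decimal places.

Midpoints: 37, 42, 47, 52, 57, 62, 67
n = 174, Σfm = 8948, mean = 51.4253
Σfm² = 474596
Σf(m − x̄)² = Σfm² − (Σfm)²/n = 474596 − 8948²/174 = 14442.5287
Population variance = 14442.5287 / 174 = 83.0030
Standard deviation = √83.0030 = 9.1106

9.111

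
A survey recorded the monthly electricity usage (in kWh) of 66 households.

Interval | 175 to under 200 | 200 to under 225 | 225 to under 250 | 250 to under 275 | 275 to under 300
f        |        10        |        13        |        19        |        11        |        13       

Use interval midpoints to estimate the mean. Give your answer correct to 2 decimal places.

239.02

Midpoints: 187.5, 212.5, 237.5, 262.5, 287.5
Σfm = 10×187.5 + 13×212.5 + 19×237.5 + 11×262.5 + 13×287.5 = 15775
n = Σf = 66
Mean = 15775 / 66 = 239.0152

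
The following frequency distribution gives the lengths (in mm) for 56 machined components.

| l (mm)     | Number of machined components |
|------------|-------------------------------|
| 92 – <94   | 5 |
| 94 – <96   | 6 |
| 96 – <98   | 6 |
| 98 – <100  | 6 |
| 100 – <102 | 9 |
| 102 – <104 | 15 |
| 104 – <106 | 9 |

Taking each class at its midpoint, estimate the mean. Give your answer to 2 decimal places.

100.18

Midpoints: 93, 95, 97, 99, 101, 103, 105
Σfm = 5×93 + 6×95 + 6×97 + 6×99 + 9×101 + 15×103 + 9×105 = 5610
n = Σf = 56
Mean = 5610 / 56 = 100.1786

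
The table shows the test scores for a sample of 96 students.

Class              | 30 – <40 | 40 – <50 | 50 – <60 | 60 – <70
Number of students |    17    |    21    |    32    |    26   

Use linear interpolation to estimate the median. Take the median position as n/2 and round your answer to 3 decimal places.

Cumulative frequencies: 17, 38, 70, 96
n = 96; position = n/2 = 48.
This falls in the class 50 – <60: L = 50, F = 38, f = 32, h = 10.
Median ≈ 50 + ((48 − 38) / 32) × 10 = 53.1250

53.125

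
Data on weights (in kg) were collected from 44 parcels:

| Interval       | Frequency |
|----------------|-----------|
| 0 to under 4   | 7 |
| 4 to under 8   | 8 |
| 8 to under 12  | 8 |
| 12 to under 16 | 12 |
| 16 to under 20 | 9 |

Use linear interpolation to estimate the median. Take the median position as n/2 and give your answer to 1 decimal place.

11.5

Cumulative frequencies: 7, 15, 23, 35, 44
n = 44; position = n/2 = 22.
This falls in the class 8 to under 12: L = 8, F = 15, f = 8, h = 4.
Median ≈ 8 + ((22 − 15) / 8) × 4 = 11.5000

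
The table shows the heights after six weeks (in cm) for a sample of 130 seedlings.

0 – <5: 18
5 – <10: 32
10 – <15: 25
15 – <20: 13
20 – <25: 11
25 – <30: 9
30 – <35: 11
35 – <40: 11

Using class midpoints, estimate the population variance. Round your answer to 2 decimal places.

Midpoints: 2.5, 7.5, 12.5, 17.5, 22.5, 27.5, 32.5, 37.5
n = 130, Σfm = 2090, mean = 16.0769
Σfm² = 49262.5
Σf(m − x̄)² = Σfm² − (Σfm)²/n = 49262.5 − 2090²/130 = 15661.7308
Population variance = 15661.7308 / 130 = 120.4749

120.47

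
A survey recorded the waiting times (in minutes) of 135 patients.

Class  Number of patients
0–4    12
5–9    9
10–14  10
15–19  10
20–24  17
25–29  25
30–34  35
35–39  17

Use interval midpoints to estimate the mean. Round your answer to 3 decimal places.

23.519

Midpoints: 2, 7, 12, 17, 22, 27, 32, 37
Σfm = 12×2 + 9×7 + 10×12 + 10×17 + 17×22 + 25×27 + 35×32 + 17×37 = 3175
n = Σf = 135
Mean = 3175 / 135 = 23.5185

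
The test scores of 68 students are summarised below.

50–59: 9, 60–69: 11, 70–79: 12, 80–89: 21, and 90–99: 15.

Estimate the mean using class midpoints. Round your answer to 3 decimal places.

Midpoints: 54.5, 64.5, 74.5, 84.5, 94.5
Σfm = 9×54.5 + 11×64.5 + 12×74.5 + 21×84.5 + 15×94.5 = 5286
n = Σf = 68
Mean = 5286 / 68 = 77.7353

77.735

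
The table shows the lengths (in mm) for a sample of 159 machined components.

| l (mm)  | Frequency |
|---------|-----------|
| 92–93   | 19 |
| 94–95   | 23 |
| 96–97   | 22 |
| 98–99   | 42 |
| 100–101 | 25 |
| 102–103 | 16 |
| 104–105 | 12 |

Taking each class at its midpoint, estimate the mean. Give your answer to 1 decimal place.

98.1

Midpoints: 92.5, 94.5, 96.5, 98.5, 100.5, 102.5, 104.5
Σfm = 19×92.5 + 23×94.5 + 22×96.5 + 42×98.5 + 25×100.5 + 16×102.5 + 12×104.5 = 15597.5
n = Σf = 159
Mean = 15597.5 / 159 = 98.0975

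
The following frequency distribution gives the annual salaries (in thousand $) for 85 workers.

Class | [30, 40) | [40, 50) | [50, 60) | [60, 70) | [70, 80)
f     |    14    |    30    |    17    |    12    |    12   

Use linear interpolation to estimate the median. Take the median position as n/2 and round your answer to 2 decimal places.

Cumulative frequencies: 14, 44, 61, 73, 85
n = 85; position = n/2 = 42.5.
This falls in the class [40, 50): L = 40, F = 14, f = 30, h = 10.
Median ≈ 40 + ((42.5 − 14) / 30) × 10 = 49.5000

49.50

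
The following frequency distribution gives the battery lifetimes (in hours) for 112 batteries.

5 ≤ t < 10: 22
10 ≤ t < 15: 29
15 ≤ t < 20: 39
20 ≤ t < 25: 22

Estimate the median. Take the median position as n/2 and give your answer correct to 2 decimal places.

15.64

Cumulative frequencies: 22, 51, 90, 112
n = 112; position = n/2 = 56.
This falls in the class 15 ≤ t < 20: L = 15, F = 51, f = 39, h = 5.
Median ≈ 15 + ((56 − 51) / 39) × 5 = 15.6410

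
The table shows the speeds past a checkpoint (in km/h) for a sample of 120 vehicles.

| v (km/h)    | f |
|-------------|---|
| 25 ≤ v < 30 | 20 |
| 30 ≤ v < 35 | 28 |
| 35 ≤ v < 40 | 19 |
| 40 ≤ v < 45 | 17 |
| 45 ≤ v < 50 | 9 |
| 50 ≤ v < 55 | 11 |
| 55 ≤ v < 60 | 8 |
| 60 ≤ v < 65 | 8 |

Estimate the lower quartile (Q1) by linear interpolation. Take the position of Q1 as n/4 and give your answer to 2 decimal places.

Cumulative frequencies: 20, 48, 67, 84, 93, 104, 112, 120
n = 120; position = n/4 = 30.
This falls in the class 30 ≤ v < 35: L = 30, F = 20, f = 28, h = 5.
Lower quartile ≈ 30 + ((30 − 20) / 28) × 5 = 31.7857

31.79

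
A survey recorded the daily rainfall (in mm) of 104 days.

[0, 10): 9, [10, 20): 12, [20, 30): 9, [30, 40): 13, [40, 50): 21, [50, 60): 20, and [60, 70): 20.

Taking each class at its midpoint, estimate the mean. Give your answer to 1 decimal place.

40.9

Midpoints: 5, 15, 25, 35, 45, 55, 65
Σfm = 9×5 + 12×15 + 9×25 + 13×35 + 21×45 + 20×55 + 20×65 = 4250
n = Σf = 104
Mean = 4250 / 104 = 40.8654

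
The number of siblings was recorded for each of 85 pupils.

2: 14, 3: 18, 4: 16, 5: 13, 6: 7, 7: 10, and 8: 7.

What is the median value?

4

Cumulative frequencies: 14, 32, 48, 61, 68, 78, 85
n = 85, so the median is the value in position (n+1)/2 = 43.
Position 43 falls at value 4.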